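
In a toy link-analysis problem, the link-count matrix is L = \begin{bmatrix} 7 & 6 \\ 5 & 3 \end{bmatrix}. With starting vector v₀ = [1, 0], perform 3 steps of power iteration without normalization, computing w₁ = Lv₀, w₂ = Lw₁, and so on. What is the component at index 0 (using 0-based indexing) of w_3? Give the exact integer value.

w1 = Lv₀ = (7, 5)
w2 = Lw1 = (79, 50)
w3 = Lw2 = (853, 545)
The requested component of w3 is 853.

853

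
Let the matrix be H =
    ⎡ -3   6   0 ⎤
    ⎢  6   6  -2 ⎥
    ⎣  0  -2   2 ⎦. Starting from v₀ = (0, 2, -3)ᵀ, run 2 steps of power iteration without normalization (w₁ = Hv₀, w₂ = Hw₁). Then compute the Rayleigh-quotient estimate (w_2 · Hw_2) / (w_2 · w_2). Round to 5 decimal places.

λ ≈ 9.27815

w1 = Hv₀ = (12, 18, -10)
w2 = Hw1 = (72, 200, -56)
Hw2 = (984, 1744, -512)
w2·Hw2 = 72·984 + 200·1744 + (-56)·(-512) = 448320; w2·w2 = 72·72 + 200·200 + (-56)·(-56) = 48320
λ ≈ 448320/48320 = 9.27815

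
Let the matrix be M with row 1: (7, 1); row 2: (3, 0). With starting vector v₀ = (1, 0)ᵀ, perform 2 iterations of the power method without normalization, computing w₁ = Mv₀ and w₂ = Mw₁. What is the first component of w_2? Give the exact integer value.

52

w1 = Mv₀ = (7·1 + 1·0; 3·1 + 0·0) = (7, 3)
w2 = Mw1 = (7·7 + 1·3; 3·7 + 0·3) = (52, 21)
The requested component of w2 is 52.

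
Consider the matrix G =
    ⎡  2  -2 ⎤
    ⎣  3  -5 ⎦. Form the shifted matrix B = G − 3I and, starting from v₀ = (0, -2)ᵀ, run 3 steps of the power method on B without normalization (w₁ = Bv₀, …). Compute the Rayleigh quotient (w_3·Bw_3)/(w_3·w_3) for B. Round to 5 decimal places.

B = G − 3I has rows (-1, -2); (3, -8)
w1 = Bv₀ = (4, 16)
w2 = Bw1 = (-36, -116)
w3 = Bw2 = (268, 820)
Bw3 = (-1908, -5756)
w3·Bw3 = -5231264; w3·w3 = 744224; μ ≈ -5231264/744224 = -7.02915

-7.02915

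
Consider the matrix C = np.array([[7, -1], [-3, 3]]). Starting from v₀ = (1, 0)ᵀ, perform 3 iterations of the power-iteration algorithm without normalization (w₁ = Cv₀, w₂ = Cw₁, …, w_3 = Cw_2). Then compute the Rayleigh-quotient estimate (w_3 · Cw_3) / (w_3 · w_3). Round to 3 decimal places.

λ ≈ 7.675

w1 = Cv₀ = (7·1 + (-1)·0; (-3)·1 + 3·0) = (7, -3)
w2 = Cw1 = (7·7 + (-1)·(-3); (-3)·7 + 3·(-3)) = (52, -30)
w3 = Cw2 = (394, -246)
Cw3 = (3004, -1920)
w3·Cw3 = 394·3004 + (-246)·(-1920) = 1655896; w3·w3 = 394·394 + (-246)·(-246) = 215752
λ ≈ 1655896/215752 = 7.675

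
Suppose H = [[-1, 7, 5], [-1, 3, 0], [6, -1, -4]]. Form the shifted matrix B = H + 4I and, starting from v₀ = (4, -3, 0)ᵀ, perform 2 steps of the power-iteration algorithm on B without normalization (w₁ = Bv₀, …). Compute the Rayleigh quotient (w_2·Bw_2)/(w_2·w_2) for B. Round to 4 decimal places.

μ ≈ 8.8077

B = H + 4I has rows (3, 7, 5); (-1, 7, 0); (6, -1, 0)
w1 = Bv₀ = (-9, -25, 27)
w2 = Bw1 = (-67, -166, -29)
Bw2 = (-1508, -1095, -236)
w2·Bw2 = 289650; w2·w2 = 32886; μ ≈ 289650/32886 = 8.8077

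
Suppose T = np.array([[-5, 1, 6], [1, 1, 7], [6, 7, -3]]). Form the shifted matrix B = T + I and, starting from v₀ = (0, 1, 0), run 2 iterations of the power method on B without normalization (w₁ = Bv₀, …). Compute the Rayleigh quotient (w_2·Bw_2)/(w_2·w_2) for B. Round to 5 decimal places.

B = T + I has rows (-4, 1, 6); (1, 2, 7); (6, 7, -2)
w1 = Bv₀ = (1, 2, 7)
w2 = Bw1 = (40, 54, 6)
Bw2 = (-70, 190, 606)
w2·Bw2 = 11096; w2·w2 = 4552; μ ≈ 11096/4552 = 2.43761

μ ≈ 2.43761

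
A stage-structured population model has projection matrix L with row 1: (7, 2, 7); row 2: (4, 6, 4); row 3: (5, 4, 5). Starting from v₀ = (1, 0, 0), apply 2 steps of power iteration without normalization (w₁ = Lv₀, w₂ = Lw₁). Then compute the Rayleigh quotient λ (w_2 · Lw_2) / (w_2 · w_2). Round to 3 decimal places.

14.758

w1 = Lv₀ = (7·1 + 2·0 + 7·0; 4·1 + 6·0 + 4·0; 5·1 + 4·0 + 5·0) = (7, 4, 5)
w2 = Lw1 = (7·7 + 2·4 + 7·5; 4·7 + 6·4 + 4·5; 5·7 + 4·4 + 5·5) = (92, 72, 76)
Lw2 = (1320, 1104, 1128)
w2·Lw2 = 92·1320 + 72·1104 + 76·1128 = 286656; w2·w2 = 92·92 + 72·72 + 76·76 = 19424
λ ≈ 286656/19424 = 14.758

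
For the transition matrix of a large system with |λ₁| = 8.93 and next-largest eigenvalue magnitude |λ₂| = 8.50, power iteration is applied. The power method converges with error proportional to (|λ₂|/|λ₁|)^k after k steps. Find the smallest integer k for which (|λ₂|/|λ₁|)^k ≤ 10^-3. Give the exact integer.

140

|λ₂/λ₁| = 8.50/8.93 = 0.95185
Need k ≥ ln(10^-3) / ln(0.95185) = -6.9078 / -0.0494 ≈ 139.974
Smallest integer k satisfying the bound: 140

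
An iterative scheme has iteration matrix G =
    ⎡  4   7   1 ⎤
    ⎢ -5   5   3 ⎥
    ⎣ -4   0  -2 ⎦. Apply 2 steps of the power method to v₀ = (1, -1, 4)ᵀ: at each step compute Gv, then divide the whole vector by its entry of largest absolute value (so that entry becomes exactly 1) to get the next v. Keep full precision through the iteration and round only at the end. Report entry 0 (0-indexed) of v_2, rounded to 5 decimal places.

Gv0 = (1.000000, 2.000000, -12.000000); divide by -12.000000 → v1 = (-0.083333, -0.166667, 1.000000)
Gv1 = (-0.500000, 2.583333, -1.666667); divide by 2.583333 → v2 = (-0.193548, 1.000000, -0.645161)
Requested entry of v2: 6/-31 = -0.19355

-0.19355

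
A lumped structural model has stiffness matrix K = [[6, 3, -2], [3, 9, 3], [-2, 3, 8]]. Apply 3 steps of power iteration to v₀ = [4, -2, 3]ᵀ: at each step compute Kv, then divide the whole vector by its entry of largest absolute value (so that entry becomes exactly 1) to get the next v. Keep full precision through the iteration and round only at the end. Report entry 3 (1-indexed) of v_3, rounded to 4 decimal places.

0.5572

Kv0 = (12.00000, 3.00000, 10.00000); divide by 12.00000 → v1 = (1.00000, 0.25000, 0.83333)
Kv1 = (5.08333, 7.75000, 5.41667); divide by 7.75000 → v2 = (0.65591, 1.00000, 0.69892)
Kv2 = (5.53763, 13.06452, 7.27957); divide by 13.06452 → v3 = (0.42387, 1.00000, 0.55720)
Requested entry of v3: 677/1215 = 0.5572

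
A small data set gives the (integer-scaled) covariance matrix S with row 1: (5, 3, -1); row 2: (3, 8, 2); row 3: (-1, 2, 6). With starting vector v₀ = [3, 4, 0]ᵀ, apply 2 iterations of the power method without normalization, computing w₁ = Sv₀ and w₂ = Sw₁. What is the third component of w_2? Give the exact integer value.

85

w1 = Sv₀ = (5·3 + 3·4 + (-1)·0; 3·3 + 8·4 + 2·0; (-1)·3 + 2·4 + 6·0) = (27, 41, 5)
w2 = Sw1 = (5·27 + 3·41 + (-1)·5; 3·27 + 8·41 + 2·5; (-1)·27 + 2·41 + 6·5) = (253, 419, 85)
The requested component of w2 is 85.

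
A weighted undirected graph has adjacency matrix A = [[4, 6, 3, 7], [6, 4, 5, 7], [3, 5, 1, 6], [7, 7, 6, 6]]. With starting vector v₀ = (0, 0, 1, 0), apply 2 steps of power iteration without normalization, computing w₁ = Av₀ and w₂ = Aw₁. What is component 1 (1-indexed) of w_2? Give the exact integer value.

87

w1 = Av₀ = (3, 5, 1, 6)
w2 = Aw1 = (87, 85, 71, 98)
The requested component of w2 is 87.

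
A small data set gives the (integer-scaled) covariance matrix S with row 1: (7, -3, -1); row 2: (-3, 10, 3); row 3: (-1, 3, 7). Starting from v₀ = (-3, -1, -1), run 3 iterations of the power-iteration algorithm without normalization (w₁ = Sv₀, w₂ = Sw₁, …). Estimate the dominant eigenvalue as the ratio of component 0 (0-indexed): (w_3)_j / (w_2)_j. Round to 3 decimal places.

λ ≈ 6.260

w1 = Sv₀ = (7·(-3) + (-3)·(-1) + (-1)·(-1); (-3)·(-3) + 10·(-1) + 3·(-1); (-1)·(-3) + 3·(-1) + 7·(-1)) = (-17, -4, -7)
w2 = Sw1 = (7·(-17) + (-3)·(-4) + (-1)·(-7); (-3)·(-17) + 10·(-4) + 3·(-7); (-1)·(-17) + 3·(-4) + 7·(-7)) = (-100, -10, -44)
w3 = Sw2 = (-626, 68, -238)
Ratio at component: -626 / -100 = 6.260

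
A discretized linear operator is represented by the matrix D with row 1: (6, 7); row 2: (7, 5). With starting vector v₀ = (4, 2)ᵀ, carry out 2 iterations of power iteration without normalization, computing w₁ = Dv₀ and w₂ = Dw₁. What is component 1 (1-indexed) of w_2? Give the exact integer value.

494

w1 = Dv₀ = (6·4 + 7·2; 7·4 + 5·2) = (38, 38)
w2 = Dw1 = (6·38 + 7·38; 7·38 + 5·38) = (494, 456)
The requested component of w2 is 494.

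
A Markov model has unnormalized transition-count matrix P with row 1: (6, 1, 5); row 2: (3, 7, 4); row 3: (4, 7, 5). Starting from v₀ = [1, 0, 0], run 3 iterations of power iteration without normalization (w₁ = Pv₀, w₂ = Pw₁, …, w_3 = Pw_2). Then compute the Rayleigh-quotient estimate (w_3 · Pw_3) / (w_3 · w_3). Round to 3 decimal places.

λ ≈ 14.058

w1 = Pv₀ = (6, 3, 4)
w2 = Pw1 = (59, 55, 65)
w3 = Pw2 = (734, 822, 946)
Pw3 = (9956, 11740, 13420)
w3·Pw3 = 734·9956 + 822·11740 + 946·13420 = 29653304; w3·w3 = 734·734 + 822·822 + 946·946 = 2109356
λ ≈ 29653304/2109356 = 14.058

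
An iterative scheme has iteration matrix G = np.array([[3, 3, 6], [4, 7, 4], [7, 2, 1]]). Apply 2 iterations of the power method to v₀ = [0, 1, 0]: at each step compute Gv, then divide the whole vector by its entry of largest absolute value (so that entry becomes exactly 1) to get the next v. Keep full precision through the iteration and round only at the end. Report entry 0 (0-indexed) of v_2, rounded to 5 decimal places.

0.60870

Gv0 = (3.000000, 7.000000, 2.000000); divide by 7.000000 → v1 = (0.428571, 1.000000, 0.285714)
Gv1 = (6.000000, 9.857143, 5.285714); divide by 9.857143 → v2 = (0.608696, 1.000000, 0.536232)
Requested entry of v2: 42/69 = 0.60870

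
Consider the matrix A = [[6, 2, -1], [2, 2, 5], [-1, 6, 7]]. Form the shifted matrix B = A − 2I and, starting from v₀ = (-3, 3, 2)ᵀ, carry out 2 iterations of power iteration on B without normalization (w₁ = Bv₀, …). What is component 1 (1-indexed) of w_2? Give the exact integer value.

B = A − 2I has rows (4, 2, -1); (2, 0, 5); (-1, 6, 5)
w1 = Bv₀ = (-8, 4, 31)
w2 = Bw1 = (-55, 139, 187)
Requested component of w2: -55

-55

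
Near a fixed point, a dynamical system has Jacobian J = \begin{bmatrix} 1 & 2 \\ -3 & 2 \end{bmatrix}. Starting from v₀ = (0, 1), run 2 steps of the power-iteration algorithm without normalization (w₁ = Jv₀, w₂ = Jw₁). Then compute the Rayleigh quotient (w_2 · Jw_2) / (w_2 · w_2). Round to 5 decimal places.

w1 = Jv₀ = (1·0 + 2·1; (-3)·0 + 2·1) = (2, 2)
w2 = Jw1 = (1·2 + 2·2; (-3)·2 + 2·2) = (6, -2)
Jw2 = (2, -22)
w2·Jw2 = 6·2 + (-2)·(-22) = 56; w2·w2 = 6·6 + (-2)·(-2) = 40
λ ≈ 56/40 = 1.40000

1.40000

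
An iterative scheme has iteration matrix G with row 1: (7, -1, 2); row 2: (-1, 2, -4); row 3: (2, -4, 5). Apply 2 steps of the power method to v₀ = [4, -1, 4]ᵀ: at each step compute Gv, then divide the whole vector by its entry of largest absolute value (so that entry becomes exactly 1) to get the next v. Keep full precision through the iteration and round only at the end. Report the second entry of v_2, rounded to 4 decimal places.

Gv0 = (37.00000, -22.00000, 32.00000); divide by 37.00000 → v1 = (1.00000, -0.59459, 0.86486)
Gv1 = (9.32432, -5.64865, 8.70270); divide by 9.32432 → v2 = (1.00000, -0.60580, 0.93333)
Requested entry of v2: -209/345 = -0.6058

-0.6058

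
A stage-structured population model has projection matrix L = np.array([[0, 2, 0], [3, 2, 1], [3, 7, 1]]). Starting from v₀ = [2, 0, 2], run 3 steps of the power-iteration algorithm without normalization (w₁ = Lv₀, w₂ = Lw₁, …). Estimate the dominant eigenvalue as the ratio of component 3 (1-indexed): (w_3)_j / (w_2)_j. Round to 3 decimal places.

w1 = Lv₀ = (0, 8, 8)
w2 = Lw1 = (16, 24, 64)
w3 = Lw2 = (48, 160, 280)
Ratio at component: 280 / 64 = 4.375

λ ≈ 4.375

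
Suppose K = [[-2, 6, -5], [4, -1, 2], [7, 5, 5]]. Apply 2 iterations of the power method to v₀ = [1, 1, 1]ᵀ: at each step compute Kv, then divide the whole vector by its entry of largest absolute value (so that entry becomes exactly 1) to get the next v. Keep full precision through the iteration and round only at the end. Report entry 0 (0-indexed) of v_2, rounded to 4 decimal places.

Kv0 = (-1.00000, 5.00000, 17.00000); divide by 17.00000 → v1 = (-0.05882, 0.29412, 1.00000)
Kv1 = (-3.11765, 1.47059, 6.05882); divide by 6.05882 → v2 = (-0.51456, 0.24272, 1.00000)
Requested entry of v2: -53/103 = -0.5146

-0.5146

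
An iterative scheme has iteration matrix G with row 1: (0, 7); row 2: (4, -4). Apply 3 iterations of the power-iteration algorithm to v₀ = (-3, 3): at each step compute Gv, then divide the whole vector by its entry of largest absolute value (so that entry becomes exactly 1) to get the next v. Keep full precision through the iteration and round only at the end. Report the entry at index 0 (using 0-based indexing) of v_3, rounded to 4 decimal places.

-0.9052

Gv0 = (21.00000, -24.00000); divide by -24.00000 → v1 = (-0.87500, 1.00000)
Gv1 = (7.00000, -7.50000); divide by -7.50000 → v2 = (-0.93333, 1.00000)
Gv2 = (7.00000, -7.73333); divide by -7.73333 → v3 = (-0.90517, 1.00000)
Requested entry of v3: 1260/-1392 = -0.9052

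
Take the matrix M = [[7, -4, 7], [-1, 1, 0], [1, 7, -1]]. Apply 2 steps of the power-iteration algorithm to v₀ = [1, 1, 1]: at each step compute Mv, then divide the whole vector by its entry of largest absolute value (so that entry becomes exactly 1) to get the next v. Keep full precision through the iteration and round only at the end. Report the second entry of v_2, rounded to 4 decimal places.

-0.0840

Mv0 = (10.00000, 0.00000, 7.00000); divide by 10.00000 → v1 = (1.00000, 0.00000, 0.70000)
Mv1 = (11.90000, -1.00000, 0.30000); divide by 11.90000 → v2 = (1.00000, -0.08403, 0.02521)
Requested entry of v2: -10/119 = -0.0840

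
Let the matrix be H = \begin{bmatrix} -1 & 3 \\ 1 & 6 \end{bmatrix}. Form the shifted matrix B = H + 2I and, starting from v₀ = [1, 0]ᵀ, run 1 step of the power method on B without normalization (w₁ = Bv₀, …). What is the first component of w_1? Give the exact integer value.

B = H + 2I has rows (1, 3); (1, 8)
w1 = Bv₀ = (1·1 + 3·0; 1·1 + 8·0) = (1, 1)
Requested component of w1: 1

1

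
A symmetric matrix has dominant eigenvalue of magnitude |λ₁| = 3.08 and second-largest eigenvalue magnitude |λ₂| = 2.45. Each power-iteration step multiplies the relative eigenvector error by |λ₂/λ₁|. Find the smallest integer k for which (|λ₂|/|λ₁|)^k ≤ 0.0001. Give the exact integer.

|λ₂/λ₁| = 2.45/3.08 = 0.79545
Need k ≥ ln(0.0001) / ln(0.79545) = -9.2103 / -0.2288 ≈ 40.248
Smallest integer k satisfying the bound: 41

41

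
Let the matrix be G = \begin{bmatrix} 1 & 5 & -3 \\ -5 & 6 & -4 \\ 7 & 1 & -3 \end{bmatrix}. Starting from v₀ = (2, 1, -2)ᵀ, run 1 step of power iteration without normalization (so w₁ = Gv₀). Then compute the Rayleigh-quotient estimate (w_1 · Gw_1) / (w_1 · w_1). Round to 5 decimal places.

w1 = Gv₀ = (13, 4, 21)
Gw1 = (-30, -125, 32)
w1·Gw1 = 13·(-30) + 4·(-125) + 21·32 = -218; w1·w1 = 13·13 + 4·4 + 21·21 = 626
λ ≈ -218/626 = -0.34824

-0.34824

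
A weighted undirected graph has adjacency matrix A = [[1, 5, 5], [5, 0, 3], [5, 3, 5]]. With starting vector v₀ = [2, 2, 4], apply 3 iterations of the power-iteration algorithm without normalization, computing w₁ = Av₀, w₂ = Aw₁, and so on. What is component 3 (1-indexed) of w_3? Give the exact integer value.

w1 = Av₀ = (1·2 + 5·2 + 5·4; 5·2 + 0·2 + 3·4; 5·2 + 3·2 + 5·4) = (32, 22, 36)
w2 = Aw1 = (1·32 + 5·22 + 5·36; 5·32 + 0·22 + 3·36; 5·32 + 3·22 + 5·36) = (322, 268, 406)
w3 = Aw2 = (3692, 2828, 4444)
The requested component of w3 is 4444.

4444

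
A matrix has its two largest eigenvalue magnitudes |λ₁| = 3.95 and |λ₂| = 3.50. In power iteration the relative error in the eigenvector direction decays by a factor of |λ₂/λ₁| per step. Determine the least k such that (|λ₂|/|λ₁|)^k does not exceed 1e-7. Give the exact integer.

|λ₂/λ₁| = 3.50/3.95 = 0.88608
Need k ≥ ln(1e-7) / ln(0.88608) = -16.1181 / -0.1210 ≈ 133.260
Smallest integer k satisfying the bound: 134

134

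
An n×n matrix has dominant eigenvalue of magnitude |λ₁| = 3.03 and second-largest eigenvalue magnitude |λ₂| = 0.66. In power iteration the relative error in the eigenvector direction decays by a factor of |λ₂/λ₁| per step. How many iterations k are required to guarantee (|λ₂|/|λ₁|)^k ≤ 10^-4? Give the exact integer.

|λ₂/λ₁| = 0.66/3.03 = 0.21782
Need k ≥ ln(10^-4) / ln(0.21782) = -9.2103 / -1.5241 ≈ 6.043
Smallest integer k satisfying the bound: 7

7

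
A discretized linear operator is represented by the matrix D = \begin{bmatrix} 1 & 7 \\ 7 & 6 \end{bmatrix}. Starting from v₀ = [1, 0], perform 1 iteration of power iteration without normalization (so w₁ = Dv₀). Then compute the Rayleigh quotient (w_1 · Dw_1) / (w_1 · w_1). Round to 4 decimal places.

w1 = Dv₀ = (1·1 + 7·0; 7·1 + 6·0) = (1, 7)
Dw1 = (50, 49)
w1·Dw1 = 1·50 + 7·49 = 393; w1·w1 = 1·1 + 7·7 = 50
λ ≈ 393/50 = 7.8600

7.8600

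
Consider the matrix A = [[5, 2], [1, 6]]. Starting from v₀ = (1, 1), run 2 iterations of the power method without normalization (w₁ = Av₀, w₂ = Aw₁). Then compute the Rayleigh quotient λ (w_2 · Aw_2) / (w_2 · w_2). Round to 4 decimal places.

λ ≈ 7.0000

w1 = Av₀ = (7, 7)
w2 = Aw1 = (49, 49)
Aw2 = (343, 343)
w2·Aw2 = 49·343 + 49·343 = 33614; w2·w2 = 49·49 + 49·49 = 4802
λ ≈ 33614/4802 = 7.0000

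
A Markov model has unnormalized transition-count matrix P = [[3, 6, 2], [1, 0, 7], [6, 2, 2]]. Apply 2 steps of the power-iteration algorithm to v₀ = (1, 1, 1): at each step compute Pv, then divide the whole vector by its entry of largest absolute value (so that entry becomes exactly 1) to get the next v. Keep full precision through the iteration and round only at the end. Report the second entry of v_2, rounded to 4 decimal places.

0.7941

Pv0 = (11.00000, 8.00000, 10.00000); divide by 11.00000 → v1 = (1.00000, 0.72727, 0.90909)
Pv1 = (9.18182, 7.36364, 9.27273); divide by 9.27273 → v2 = (0.99020, 0.79412, 1.00000)
Requested entry of v2: 81/102 = 0.7941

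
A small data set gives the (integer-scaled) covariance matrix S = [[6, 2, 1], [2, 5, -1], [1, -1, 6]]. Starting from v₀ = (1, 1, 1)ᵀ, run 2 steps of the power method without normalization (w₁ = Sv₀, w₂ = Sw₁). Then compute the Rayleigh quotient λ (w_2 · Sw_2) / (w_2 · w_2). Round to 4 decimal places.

w1 = Sv₀ = (6·1 + 2·1 + 1·1; 2·1 + 5·1 + (-1)·1; 1·1 + (-1)·1 + 6·1) = (9, 6, 6)
w2 = Sw1 = (6·9 + 2·6 + 1·6; 2·9 + 5·6 + (-1)·6; 1·9 + (-1)·6 + 6·6) = (72, 42, 39)
Sw2 = (555, 315, 264)
w2·Sw2 = 72·555 + 42·315 + 39·264 = 63486; w2·w2 = 72·72 + 42·42 + 39·39 = 8469
λ ≈ 63486/8469 = 7.4963

7.4963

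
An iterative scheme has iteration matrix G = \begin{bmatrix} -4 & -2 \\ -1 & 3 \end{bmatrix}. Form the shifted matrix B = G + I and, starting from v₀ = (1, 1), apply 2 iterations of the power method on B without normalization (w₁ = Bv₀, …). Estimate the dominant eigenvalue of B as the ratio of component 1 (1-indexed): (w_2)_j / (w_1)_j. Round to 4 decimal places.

μ ≈ -1.8000

B = G + I has rows (-3, -2); (-1, 4)
w1 = Bv₀ = (-5, 3)
w2 = Bw1 = (9, 17)
Ratio: 9/-5 = -1.8000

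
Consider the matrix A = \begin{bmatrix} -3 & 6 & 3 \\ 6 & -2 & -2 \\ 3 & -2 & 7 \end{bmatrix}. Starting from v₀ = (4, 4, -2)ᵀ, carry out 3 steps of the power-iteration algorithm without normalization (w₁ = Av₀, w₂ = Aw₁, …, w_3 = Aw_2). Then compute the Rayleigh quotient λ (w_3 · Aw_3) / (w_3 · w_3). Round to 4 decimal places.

w1 = Av₀ = (6, 20, -10)
w2 = Aw1 = (72, 16, -92)
w3 = Aw2 = (-396, 584, -460)
Aw3 = (3312, -2624, -5576)
w3·Aw3 = (-396)·3312 + 584·(-2624) + (-460)·(-5576) = -279008; w3·w3 = (-396)·(-396) + 584·584 + (-460)·(-460) = 709472
λ ≈ -279008/709472 = -0.3933

λ ≈ -0.3933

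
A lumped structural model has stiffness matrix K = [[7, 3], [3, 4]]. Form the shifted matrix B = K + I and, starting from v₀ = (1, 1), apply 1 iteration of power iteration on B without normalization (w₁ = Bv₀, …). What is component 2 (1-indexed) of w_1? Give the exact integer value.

B = K + I has rows (8, 3); (3, 5)
w1 = Bv₀ = (8·1 + 3·1; 3·1 + 5·1) = (11, 8)
Requested component of w1: 8

8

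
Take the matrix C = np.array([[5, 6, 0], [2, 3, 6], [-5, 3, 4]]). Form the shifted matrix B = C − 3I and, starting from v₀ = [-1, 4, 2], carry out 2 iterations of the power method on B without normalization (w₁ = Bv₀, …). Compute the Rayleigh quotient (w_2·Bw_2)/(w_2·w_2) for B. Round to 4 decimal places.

B = C − 3I has rows (2, 6, 0); (2, 0, 6); (-5, 3, 1)
w1 = Bv₀ = (2·(-1) + 6·4 + 0·2; 2·(-1) + 0·4 + 6·2; (-5)·(-1) + 3·4 + 1·2) = (22, 10, 19)
w2 = Bw1 = (2·22 + 6·10 + 0·19; 2·22 + 0·10 + 6·19; (-5)·22 + 3·10 + 1·19) = (104, 158, -61)
Bw2 = (1156, -158, -107)
w2·Bw2 = 101787; w2·w2 = 39501; μ ≈ 101787/39501 = 2.5768

μ ≈ 2.5768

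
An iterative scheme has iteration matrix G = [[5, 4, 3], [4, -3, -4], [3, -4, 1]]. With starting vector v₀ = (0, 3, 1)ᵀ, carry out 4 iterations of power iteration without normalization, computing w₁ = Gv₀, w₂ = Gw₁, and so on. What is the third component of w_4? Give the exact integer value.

5076

w1 = Gv₀ = (5·0 + 4·3 + 3·1; 4·0 + (-3)·3 + (-4)·1; 3·0 + (-4)·3 + 1·1) = (15, -13, -11)
w2 = Gw1 = (5·15 + 4·(-13) + 3·(-11); 4·15 + (-3)·(-13) + (-4)·(-11); 3·15 + (-4)·(-13) + 1·(-11)) = (-10, 143, 86)
w3 = Gw2 = (780, -813, -516)
w4 = Gw3 = (-900, 7623, 5076)
The requested component of w4 is 5076.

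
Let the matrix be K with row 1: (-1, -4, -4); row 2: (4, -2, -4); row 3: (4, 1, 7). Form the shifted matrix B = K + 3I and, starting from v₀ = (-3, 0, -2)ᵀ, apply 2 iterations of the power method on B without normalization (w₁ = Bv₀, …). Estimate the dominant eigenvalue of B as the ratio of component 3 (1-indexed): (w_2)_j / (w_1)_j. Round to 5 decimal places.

B = K + 3I has rows (2, -4, -4); (4, 1, -4); (4, 1, 10)
w1 = Bv₀ = (2·(-3) + (-4)·0 + (-4)·(-2); 4·(-3) + 1·0 + (-4)·(-2); 4·(-3) + 1·0 + 10·(-2)) = (2, -4, -32)
w2 = Bw1 = (2·2 + (-4)·(-4) + (-4)·(-32); 4·2 + 1·(-4) + (-4)·(-32); 4·2 + 1·(-4) + 10·(-32)) = (148, 132, -316)
Ratio: -316/-32 = 9.87500

μ ≈ 9.87500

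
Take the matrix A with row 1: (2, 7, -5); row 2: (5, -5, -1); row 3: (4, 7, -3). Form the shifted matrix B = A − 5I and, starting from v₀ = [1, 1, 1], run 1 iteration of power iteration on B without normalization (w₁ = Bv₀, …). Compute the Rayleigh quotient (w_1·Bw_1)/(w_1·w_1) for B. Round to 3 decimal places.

B = A − 5I has rows (-3, 7, -5); (5, -10, -1); (4, 7, -8)
w1 = Bv₀ = ((-3)·1 + 7·1 + (-5)·1; 5·1 + (-10)·1 + (-1)·1; 4·1 + 7·1 + (-8)·1) = (-1, -6, 3)
Bw1 = (-54, 52, -70)
w1·Bw1 = -468; w1·w1 = 46; μ ≈ -468/46 = -10.174

-10.174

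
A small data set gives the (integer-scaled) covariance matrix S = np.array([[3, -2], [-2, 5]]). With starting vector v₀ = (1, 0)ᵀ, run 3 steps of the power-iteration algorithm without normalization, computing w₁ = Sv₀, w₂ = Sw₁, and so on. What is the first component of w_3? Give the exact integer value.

71

w1 = Sv₀ = (3·1 + (-2)·0; (-2)·1 + 5·0) = (3, -2)
w2 = Sw1 = (3·3 + (-2)·(-2); (-2)·3 + 5·(-2)) = (13, -16)
w3 = Sw2 = (71, -106)
The requested component of w3 is 71.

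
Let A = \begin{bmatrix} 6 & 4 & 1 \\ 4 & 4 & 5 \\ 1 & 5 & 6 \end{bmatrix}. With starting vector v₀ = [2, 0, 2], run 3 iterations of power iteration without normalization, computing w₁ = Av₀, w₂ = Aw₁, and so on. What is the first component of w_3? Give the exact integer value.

w1 = Av₀ = (6·2 + 4·0 + 1·2; 4·2 + 4·0 + 5·2; 1·2 + 5·0 + 6·2) = (14, 18, 14)
w2 = Aw1 = (6·14 + 4·18 + 1·14; 4·14 + 4·18 + 5·14; 1·14 + 5·18 + 6·14) = (170, 198, 188)
w3 = Aw2 = (2000, 2412, 2288)
The requested component of w3 is 2000.

2000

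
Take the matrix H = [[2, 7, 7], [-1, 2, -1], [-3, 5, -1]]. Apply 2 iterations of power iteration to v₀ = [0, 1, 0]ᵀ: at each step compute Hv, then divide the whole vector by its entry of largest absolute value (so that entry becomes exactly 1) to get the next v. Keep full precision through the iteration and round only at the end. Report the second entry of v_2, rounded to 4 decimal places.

Hv0 = (7.00000, 2.00000, 5.00000); divide by 7.00000 → v1 = (1.00000, 0.28571, 0.71429)
Hv1 = (9.00000, -1.14286, -2.28571); divide by 9.00000 → v2 = (1.00000, -0.12698, -0.25397)
Requested entry of v2: -8/63 = -0.1270

-0.1270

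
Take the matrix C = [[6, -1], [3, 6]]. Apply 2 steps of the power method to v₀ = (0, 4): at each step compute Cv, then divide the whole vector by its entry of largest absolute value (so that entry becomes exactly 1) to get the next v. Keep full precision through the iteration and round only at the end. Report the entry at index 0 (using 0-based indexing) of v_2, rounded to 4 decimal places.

Cv0 = (-4.00000, 24.00000); divide by 24.00000 → v1 = (-0.16667, 1.00000)
Cv1 = (-2.00000, 5.50000); divide by 5.50000 → v2 = (-0.36364, 1.00000)
Requested entry of v2: -48/132 = -0.3636

-0.3636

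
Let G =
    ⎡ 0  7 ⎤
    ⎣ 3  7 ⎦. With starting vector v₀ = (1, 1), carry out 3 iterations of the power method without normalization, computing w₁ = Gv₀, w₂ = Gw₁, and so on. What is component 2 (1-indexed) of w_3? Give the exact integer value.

w1 = Gv₀ = (0·1 + 7·1; 3·1 + 7·1) = (7, 10)
w2 = Gw1 = (0·7 + 7·10; 3·7 + 7·10) = (70, 91)
w3 = Gw2 = (637, 847)
The requested component of w3 is 847.

847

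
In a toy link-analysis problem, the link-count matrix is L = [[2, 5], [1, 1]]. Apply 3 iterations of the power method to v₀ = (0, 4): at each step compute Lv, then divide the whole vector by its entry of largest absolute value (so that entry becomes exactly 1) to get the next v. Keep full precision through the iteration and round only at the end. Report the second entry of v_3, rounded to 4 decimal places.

Lv0 = (20.00000, 4.00000); divide by 20.00000 → v1 = (1.00000, 0.20000)
Lv1 = (3.00000, 1.20000); divide by 3.00000 → v2 = (1.00000, 0.40000)
Lv2 = (4.00000, 1.40000); divide by 4.00000 → v3 = (1.00000, 0.35000)
Requested entry of v3: 84/240 = 0.3500

0.3500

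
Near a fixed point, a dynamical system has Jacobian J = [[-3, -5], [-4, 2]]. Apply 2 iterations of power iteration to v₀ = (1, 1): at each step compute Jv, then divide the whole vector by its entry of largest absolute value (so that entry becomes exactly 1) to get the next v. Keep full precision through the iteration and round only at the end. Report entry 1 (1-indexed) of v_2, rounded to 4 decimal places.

1.0000

Jv0 = (-8.00000, -2.00000); divide by -8.00000 → v1 = (1.00000, 0.25000)
Jv1 = (-4.25000, -3.50000); divide by -4.25000 → v2 = (1.00000, 0.82353)
Requested entry of v2: 34/34 = 1.0000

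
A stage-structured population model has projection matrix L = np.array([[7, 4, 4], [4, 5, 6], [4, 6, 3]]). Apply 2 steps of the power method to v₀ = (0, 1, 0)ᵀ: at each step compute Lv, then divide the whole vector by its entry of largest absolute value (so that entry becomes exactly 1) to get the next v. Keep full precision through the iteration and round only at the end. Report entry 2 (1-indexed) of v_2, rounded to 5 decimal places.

Lv0 = (4.000000, 5.000000, 6.000000); divide by 6.000000 → v1 = (0.666667, 0.833333, 1.000000)
Lv1 = (12.000000, 12.833333, 10.666667); divide by 12.833333 → v2 = (0.935065, 1.000000, 0.831169)
Requested entry of v2: 77/77 = 1.00000

1.00000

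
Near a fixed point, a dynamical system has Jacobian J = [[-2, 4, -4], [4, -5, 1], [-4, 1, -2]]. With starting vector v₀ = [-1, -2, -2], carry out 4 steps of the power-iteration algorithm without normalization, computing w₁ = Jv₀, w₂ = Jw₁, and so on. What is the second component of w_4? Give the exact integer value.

500

w1 = Jv₀ = (2, 4, 6)
w2 = Jw1 = (-12, -6, -16)
w3 = Jw2 = (64, -34, 74)
w4 = Jw3 = (-560, 500, -438)
The requested component of w4 is 500.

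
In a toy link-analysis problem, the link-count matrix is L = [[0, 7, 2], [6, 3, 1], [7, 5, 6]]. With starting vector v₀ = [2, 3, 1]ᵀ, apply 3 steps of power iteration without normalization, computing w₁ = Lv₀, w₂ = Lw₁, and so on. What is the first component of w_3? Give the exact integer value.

w1 = Lv₀ = (23, 22, 35)
w2 = Lw1 = (224, 239, 481)
w3 = Lw2 = (2635, 2542, 5649)
The requested component of w3 is 2635.

2635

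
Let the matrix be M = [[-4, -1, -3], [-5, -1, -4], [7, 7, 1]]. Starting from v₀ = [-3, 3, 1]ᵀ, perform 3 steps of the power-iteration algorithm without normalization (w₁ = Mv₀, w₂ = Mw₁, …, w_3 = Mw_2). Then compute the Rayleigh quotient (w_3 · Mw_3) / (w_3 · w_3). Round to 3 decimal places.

w1 = Mv₀ = ((-4)·(-3) + (-1)·3 + (-3)·1; (-5)·(-3) + (-1)·3 + (-4)·1; 7·(-3) + 7·3 + 1·1) = (6, 8, 1)
w2 = Mw1 = ((-4)·6 + (-1)·8 + (-3)·1; (-5)·6 + (-1)·8 + (-4)·1; 7·6 + 7·8 + 1·1) = (-35, -42, 99)
w3 = Mw2 = (-115, -179, -440)
Mw3 = (1959, 2514, -2498)
w3·Mw3 = (-115)·1959 + (-179)·2514 + (-440)·(-2498) = 423829; w3·w3 = (-115)·(-115) + (-179)·(-179) + (-440)·(-440) = 238866
λ ≈ 423829/238866 = 1.774

λ ≈ 1.774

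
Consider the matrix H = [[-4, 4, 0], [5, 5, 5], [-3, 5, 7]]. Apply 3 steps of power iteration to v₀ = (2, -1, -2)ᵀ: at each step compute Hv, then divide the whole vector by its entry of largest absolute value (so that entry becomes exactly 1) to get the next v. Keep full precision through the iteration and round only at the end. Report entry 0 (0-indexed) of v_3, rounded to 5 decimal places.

Hv0 = (-12.000000, -5.000000, -25.000000); divide by -25.000000 → v1 = (0.480000, 0.200000, 1.000000)
Hv1 = (-1.120000, 8.400000, 6.560000); divide by 8.400000 → v2 = (-0.133333, 1.000000, 0.780952)
Hv2 = (4.533333, 8.238095, 10.866667); divide by 10.866667 → v3 = (0.417178, 0.758107, 1.000000)
Requested entry of v3: -952/-2282 = 0.41718

0.41718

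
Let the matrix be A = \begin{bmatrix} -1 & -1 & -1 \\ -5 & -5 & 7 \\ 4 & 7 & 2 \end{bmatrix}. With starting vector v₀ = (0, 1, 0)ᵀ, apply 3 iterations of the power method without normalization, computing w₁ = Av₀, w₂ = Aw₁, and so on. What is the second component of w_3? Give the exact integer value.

w1 = Av₀ = ((-1)·0 + (-1)·1 + (-1)·0; (-5)·0 + (-5)·1 + 7·0; 4·0 + 7·1 + 2·0) = (-1, -5, 7)
w2 = Aw1 = ((-1)·(-1) + (-1)·(-5) + (-1)·7; (-5)·(-1) + (-5)·(-5) + 7·7; 4·(-1) + 7·(-5) + 2·7) = (-1, 79, -25)
w3 = Aw2 = (-53, -565, 499)
The requested component of w3 is -565.

-565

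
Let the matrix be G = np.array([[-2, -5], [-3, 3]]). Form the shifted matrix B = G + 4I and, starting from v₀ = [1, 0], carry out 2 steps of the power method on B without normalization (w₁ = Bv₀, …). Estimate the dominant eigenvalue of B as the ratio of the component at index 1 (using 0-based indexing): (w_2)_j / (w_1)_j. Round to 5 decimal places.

μ ≈ 9.00000

B = G + 4I has rows (2, -5); (-3, 7)
w1 = Bv₀ = (2·1 + (-5)·0; (-3)·1 + 7·0) = (2, -3)
w2 = Bw1 = (2·2 + (-5)·(-3); (-3)·2 + 7·(-3)) = (19, -27)
Ratio: -27/-3 = 9.00000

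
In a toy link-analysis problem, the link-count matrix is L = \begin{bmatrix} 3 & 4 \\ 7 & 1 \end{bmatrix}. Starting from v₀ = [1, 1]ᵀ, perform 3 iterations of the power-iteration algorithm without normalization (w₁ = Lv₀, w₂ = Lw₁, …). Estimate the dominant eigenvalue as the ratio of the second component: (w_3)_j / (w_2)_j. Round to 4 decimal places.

w1 = Lv₀ = (3·1 + 4·1; 7·1 + 1·1) = (7, 8)
w2 = Lw1 = (3·7 + 4·8; 7·7 + 1·8) = (53, 57)
w3 = Lw2 = (387, 428)
Ratio at component: 428 / 57 = 7.5088

7.5088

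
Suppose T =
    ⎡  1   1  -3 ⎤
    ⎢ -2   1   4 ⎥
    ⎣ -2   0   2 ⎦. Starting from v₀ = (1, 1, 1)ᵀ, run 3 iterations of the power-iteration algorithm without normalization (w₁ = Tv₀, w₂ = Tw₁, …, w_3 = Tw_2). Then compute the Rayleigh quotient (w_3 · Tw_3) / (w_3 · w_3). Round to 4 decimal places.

w1 = Tv₀ = (-1, 3, 0)
w2 = Tw1 = (2, 5, 2)
w3 = Tw2 = (1, 9, 0)
Tw3 = (10, 7, -2)
w3·Tw3 = 1·10 + 9·7 + 0·(-2) = 73; w3·w3 = 1·1 + 9·9 + 0·0 = 82
λ ≈ 73/82 = 0.8902

0.8902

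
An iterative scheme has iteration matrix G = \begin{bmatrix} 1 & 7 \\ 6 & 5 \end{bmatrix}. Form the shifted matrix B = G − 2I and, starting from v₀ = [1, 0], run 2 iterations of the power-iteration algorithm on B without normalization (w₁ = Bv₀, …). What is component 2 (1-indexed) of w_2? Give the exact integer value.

B = G − 2I has rows (-1, 7); (6, 3)
w1 = Bv₀ = (-1, 6)
w2 = Bw1 = (43, 12)
Requested component of w2: 12

12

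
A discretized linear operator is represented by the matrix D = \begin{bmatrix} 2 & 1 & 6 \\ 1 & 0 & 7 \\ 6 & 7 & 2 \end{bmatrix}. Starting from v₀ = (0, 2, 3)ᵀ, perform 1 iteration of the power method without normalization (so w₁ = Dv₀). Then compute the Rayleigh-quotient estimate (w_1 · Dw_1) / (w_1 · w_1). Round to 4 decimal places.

λ ≈ 10.5721

w1 = Dv₀ = (2·0 + 1·2 + 6·3; 1·0 + 0·2 + 7·3; 6·0 + 7·2 + 2·3) = (20, 21, 20)
Dw1 = (181, 160, 307)
w1·Dw1 = 20·181 + 21·160 + 20·307 = 13120; w1·w1 = 20·20 + 21·21 + 20·20 = 1241
λ ≈ 13120/1241 = 10.5721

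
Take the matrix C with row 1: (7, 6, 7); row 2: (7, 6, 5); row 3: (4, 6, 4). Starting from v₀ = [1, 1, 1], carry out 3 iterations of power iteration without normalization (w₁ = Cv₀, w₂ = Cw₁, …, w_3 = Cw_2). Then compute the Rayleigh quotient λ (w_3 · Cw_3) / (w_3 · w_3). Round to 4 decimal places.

17.4617

w1 = Cv₀ = (20, 18, 14)
w2 = Cw1 = (346, 318, 244)
w3 = Cw2 = (6038, 5550, 4268)
Cw3 = (105442, 96906, 74524)
w3·Cw3 = 6038·105442 + 5550·96906 + 4268·74524 = 1492555528; w3·w3 = 6038·6038 + 5550·5550 + 4268·4268 = 85475768
λ ≈ 1492555528/85475768 = 17.4617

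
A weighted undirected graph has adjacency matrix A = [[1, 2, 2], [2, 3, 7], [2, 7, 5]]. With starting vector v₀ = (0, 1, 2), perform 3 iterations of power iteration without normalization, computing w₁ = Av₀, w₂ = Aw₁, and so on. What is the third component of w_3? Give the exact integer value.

w1 = Av₀ = (1·0 + 2·1 + 2·2; 2·0 + 3·1 + 7·2; 2·0 + 7·1 + 5·2) = (6, 17, 17)
w2 = Aw1 = (1·6 + 2·17 + 2·17; 2·6 + 3·17 + 7·17; 2·6 + 7·17 + 5·17) = (74, 182, 216)
w3 = Aw2 = (870, 2206, 2502)
The requested component of w3 is 2502.

2502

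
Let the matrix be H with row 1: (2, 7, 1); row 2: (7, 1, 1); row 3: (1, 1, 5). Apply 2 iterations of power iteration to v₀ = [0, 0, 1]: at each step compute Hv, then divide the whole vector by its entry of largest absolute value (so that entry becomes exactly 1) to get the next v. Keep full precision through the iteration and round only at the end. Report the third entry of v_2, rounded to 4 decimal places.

Hv0 = (1.00000, 1.00000, 5.00000); divide by 5.00000 → v1 = (0.20000, 0.20000, 1.00000)
Hv1 = (2.80000, 2.60000, 5.40000); divide by 5.40000 → v2 = (0.51852, 0.48148, 1.00000)
Requested entry of v2: 27/27 = 1.0000

1.0000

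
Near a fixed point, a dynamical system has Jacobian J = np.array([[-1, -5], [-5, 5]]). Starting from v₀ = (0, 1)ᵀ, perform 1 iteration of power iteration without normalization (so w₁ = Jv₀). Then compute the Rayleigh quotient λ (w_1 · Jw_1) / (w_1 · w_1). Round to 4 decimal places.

w1 = Jv₀ = ((-1)·0 + (-5)·1; (-5)·0 + 5·1) = (-5, 5)
Jw1 = (-20, 50)
w1·Jw1 = (-5)·(-20) + 5·50 = 350; w1·w1 = (-5)·(-5) + 5·5 = 50
λ ≈ 350/50 = 7.0000

7.0000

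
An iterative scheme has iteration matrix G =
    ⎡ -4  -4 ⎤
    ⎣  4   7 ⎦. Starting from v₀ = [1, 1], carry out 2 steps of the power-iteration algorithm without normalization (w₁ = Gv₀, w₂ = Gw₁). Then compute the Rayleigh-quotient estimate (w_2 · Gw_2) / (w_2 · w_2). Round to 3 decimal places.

w1 = Gv₀ = (-8, 11)
w2 = Gw1 = (-12, 45)
Gw2 = (-132, 267)
w2·Gw2 = (-12)·(-132) + 45·267 = 13599; w2·w2 = (-12)·(-12) + 45·45 = 2169
λ ≈ 13599/2169 = 6.270

6.270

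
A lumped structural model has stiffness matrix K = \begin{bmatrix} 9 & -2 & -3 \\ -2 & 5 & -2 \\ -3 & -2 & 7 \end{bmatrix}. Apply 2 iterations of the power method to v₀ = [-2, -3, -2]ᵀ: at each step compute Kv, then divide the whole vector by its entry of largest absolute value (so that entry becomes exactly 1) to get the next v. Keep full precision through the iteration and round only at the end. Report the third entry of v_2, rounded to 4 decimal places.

-0.5294

Kv0 = (-6.00000, -7.00000, -2.00000); divide by -7.00000 → v1 = (0.85714, 1.00000, 0.28571)
Kv1 = (4.85714, 2.71429, -2.57143); divide by 4.85714 → v2 = (1.00000, 0.55882, -0.52941)
Requested entry of v2: 18/-34 = -0.5294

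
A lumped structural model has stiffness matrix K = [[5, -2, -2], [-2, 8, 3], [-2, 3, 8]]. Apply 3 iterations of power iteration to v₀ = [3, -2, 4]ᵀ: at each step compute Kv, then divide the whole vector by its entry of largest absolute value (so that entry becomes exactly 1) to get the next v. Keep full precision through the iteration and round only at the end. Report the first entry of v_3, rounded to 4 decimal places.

0.0644

Kv0 = (11.00000, -10.00000, 20.00000); divide by 20.00000 → v1 = (0.55000, -0.50000, 1.00000)
Kv1 = (1.75000, -2.10000, 5.40000); divide by 5.40000 → v2 = (0.32407, -0.38889, 1.00000)
Kv2 = (0.39815, -0.75926, 6.18519); divide by 6.18519 → v3 = (0.06437, -0.12275, 1.00000)
Requested entry of v3: 43/668 = 0.0644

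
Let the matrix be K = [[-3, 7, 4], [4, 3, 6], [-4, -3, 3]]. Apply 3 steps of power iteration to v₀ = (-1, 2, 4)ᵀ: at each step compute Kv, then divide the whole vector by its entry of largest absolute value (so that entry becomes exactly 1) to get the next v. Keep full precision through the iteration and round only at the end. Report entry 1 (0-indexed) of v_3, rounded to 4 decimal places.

Kv0 = (33.00000, 26.00000, 10.00000); divide by 33.00000 → v1 = (1.00000, 0.78788, 0.30303)
Kv1 = (3.72727, 8.18182, -5.45455); divide by 8.18182 → v2 = (0.45556, 1.00000, -0.66667)
Kv2 = (2.96667, 0.82222, -6.82222); divide by -6.82222 → v3 = (-0.43485, -0.12052, 1.00000)
Requested entry of v3: 222/-1842 = -0.1205

-0.1205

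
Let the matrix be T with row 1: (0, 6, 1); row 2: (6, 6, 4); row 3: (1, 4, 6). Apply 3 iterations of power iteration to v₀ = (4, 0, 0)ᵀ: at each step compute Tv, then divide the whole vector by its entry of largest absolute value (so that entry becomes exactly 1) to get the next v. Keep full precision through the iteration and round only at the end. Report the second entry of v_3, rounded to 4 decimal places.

1.0000

Tv0 = (0.00000, 24.00000, 4.00000); divide by 24.00000 → v1 = (0.00000, 1.00000, 0.16667)
Tv1 = (6.16667, 6.66667, 5.00000); divide by 6.66667 → v2 = (0.92500, 1.00000, 0.75000)
Tv2 = (6.75000, 14.55000, 9.42500); divide by 14.55000 → v3 = (0.46392, 1.00000, 0.64777)
Requested entry of v3: 2328/2328 = 1.0000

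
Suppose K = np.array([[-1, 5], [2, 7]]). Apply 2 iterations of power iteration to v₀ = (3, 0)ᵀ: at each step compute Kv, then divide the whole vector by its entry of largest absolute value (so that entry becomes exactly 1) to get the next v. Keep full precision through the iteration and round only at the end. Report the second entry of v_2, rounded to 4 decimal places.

1.0000

Kv0 = (-3.00000, 6.00000); divide by 6.00000 → v1 = (-0.50000, 1.00000)
Kv1 = (5.50000, 6.00000); divide by 6.00000 → v2 = (0.91667, 1.00000)
Requested entry of v2: 36/36 = 1.0000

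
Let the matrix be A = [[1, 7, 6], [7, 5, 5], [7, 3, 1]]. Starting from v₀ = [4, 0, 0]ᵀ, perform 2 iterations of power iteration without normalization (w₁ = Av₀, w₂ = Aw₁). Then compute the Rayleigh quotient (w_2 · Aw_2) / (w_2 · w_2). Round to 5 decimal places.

w1 = Av₀ = (1·4 + 7·0 + 6·0; 7·4 + 5·0 + 5·0; 7·4 + 3·0 + 1·0) = (4, 28, 28)
w2 = Aw1 = (1·4 + 7·28 + 6·28; 7·4 + 5·28 + 5·28; 7·4 + 3·28 + 1·28) = (368, 308, 140)
Aw2 = (3364, 4816, 3640)
w2·Aw2 = 368·3364 + 308·4816 + 140·3640 = 3230880; w2·w2 = 368·368 + 308·308 + 140·140 = 249888
λ ≈ 3230880/249888 = 12.92931

12.92931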